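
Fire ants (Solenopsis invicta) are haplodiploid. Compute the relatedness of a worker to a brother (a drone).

Her haploid brother carries none of their father's genes and a random half of their mother's genome; that half matches the maternal half of her own genome with probability 1/2: r = 1/2 · 1/2 = 1/4.

0.25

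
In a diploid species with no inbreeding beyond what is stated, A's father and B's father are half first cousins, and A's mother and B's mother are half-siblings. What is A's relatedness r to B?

Wright's path rule: contributions from independent ancestry routes add.
A and B are related in two ways: half second cousins through their fathers (r = 1/64) and half first cousins through their mothers (r = 1/16).
r = 1/64 + 1/16 = 5/64 = 0.078125.

0.078125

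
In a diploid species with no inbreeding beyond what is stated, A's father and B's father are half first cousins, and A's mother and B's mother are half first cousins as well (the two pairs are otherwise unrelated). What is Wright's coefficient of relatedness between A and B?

With two independent routes of shared ancestry, r is the sum of the two contributions.
A and B are related in two ways: half second cousins through their fathers (r = 1/64) and half second cousins through their mothers (r = 1/64).
r = 1/64 + 1/64 = 1/32 = 0.03125.

0.03125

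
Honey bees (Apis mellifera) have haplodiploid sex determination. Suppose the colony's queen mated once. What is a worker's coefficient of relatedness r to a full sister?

Haplodiploid full sisters inherit their father's entire haploid genome identically (contributing 1/2) and on average half of their mother's contribution (1/2 · 1/2 = 1/4); r = 1/2 + 1/4 = 3/4.

0.75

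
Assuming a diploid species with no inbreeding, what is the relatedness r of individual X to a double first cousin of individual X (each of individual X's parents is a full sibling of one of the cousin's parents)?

Each parent–offspring link contributes a factor of 1/2, and independent paths through distinct common ancestors add.
Double first cousins share both grandparent pairs — four paths of length 4: r = 4·(1/2)^4 = 1/4.

0.25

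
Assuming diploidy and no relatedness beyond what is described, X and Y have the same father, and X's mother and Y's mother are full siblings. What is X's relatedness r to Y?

0.375

Wright's path rule: contributions from independent ancestry routes add.
X and Y are related in two ways: half-sibs through their shared father (r = 1/4) and first cousins through their mothers (r = 1/8).
r = 1/4 + 1/8 = 3/8 = 0.375.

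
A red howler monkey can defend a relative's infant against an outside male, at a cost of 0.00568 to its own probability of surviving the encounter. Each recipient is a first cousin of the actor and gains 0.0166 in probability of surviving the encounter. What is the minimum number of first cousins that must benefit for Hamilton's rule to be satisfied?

r to a first cousin = 0.125 (first cousins share one grandparent pair — two paths of length 4: r = 2·(1/2)^4 = 1/8).
Hamilton's rule: n·r·B > C  ⇒  n > C/(r·B) = 0.00568/(0.125·0.0166) = 2.737.
The smallest integer exceeding 2.737 is 3.

3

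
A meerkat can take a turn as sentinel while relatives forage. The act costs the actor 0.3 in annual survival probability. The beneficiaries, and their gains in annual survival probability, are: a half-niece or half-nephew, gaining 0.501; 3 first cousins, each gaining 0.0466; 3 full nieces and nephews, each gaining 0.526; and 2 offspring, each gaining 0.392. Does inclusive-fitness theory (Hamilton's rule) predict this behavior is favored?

Hamilton's rule: the trait is favored when the sum of r·B over every recipient exceeds the actor's cost C.
r to a half-niece or half-nephew = 0.125 (half-aunt/uncle↔niece/nephew: one path of length 3: r = (1/2)^3 = 1/8).
r to a first cousin = 1/8 (first cousins share one grandparent pair — two paths of length 4: r = 2·(1/2)^4 = 1/8).
r to a full niece or nephew = 1/4 (full aunt/uncle↔niece/nephew: two paths of length 3 through the shared grandparent pair: r = 2·(1/2)^3 = 1/4).
r to an offspring = 0.5 (one parent–offspring link: r = (1/2)^1 = 1/2).
Summing one r·B term per recipient: 1·0.125·0.501 + 3·0.125·0.0466 + 3·0.25·0.526 + 2·0.5·0.392 = 0.8666.
0.8666 > 0.3: the indirect benefit exceeds the cost.

Yes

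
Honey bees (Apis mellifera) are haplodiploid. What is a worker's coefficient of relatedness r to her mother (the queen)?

One meiotic link between diploid queen and diploid daughter: r = 1/2.

0.5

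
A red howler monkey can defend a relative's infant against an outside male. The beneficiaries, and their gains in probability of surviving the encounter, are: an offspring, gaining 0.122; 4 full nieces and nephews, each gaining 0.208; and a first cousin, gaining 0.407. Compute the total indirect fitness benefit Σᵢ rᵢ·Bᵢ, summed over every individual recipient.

r to an offspring = 0.5 (one parent–offspring link: r = (1/2)^1 = 1/2).
r to a full niece or nephew = 0.25 (full aunt/uncle↔niece/nephew: two paths of length 3 through the shared grandparent pair: r = 2·(1/2)^3 = 1/4).
r to a first cousin = 0.125 (first cousins share one grandparent pair — two paths of length 4: r = 2·(1/2)^4 = 1/8).
Summing one r·B term per recipient: 1·0.5·0.122 + 4·0.25·0.208 + 1·0.125·0.407 = 0.319875.

0.319875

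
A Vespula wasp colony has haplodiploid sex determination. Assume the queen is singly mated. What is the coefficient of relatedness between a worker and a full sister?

0.75

Haplodiploid full sisters inherit their father's entire haploid genome identically (contributing 1/2) and on average half of their mother's contribution (1/2 · 1/2 = 1/4); r = 1/2 + 1/4 = 3/4.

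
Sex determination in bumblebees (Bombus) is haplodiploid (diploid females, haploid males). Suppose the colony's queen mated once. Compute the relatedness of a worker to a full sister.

Haplodiploid full sisters inherit their father's entire haploid genome identically (contributing 1/2) and on average half of their mother's contribution (1/2 · 1/2 = 1/4); r = 1/2 + 1/4 = 3/4.

0.75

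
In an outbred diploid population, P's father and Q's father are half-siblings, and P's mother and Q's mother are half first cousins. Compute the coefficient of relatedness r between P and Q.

0.078125

Independent pedigree routes through distinct common ancestors add.
P and Q are related in two ways: half first cousins through their fathers (r = 1/16) and half second cousins through their mothers (r = 1/64).
r = 1/16 + 1/64 = 0.078125.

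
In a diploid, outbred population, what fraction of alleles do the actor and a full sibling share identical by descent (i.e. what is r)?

0.5

Full sibs share both parents — two paths of length 2: r = 2·(1/2)^2 = 1/2.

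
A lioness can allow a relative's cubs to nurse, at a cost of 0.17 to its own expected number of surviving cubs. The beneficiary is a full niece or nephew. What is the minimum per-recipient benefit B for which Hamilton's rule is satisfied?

r to a full niece or nephew = 0.25 (full aunt/uncle↔niece/nephew: two paths of length 3 through the shared grandparent pair: r = 2·(1/2)^3 = 1/4).
Hamilton's rule with n recipients of equal r: n·r·B > C, so B > C/(n·r) = 0.17/(1·0.25) = 0.68.

0.68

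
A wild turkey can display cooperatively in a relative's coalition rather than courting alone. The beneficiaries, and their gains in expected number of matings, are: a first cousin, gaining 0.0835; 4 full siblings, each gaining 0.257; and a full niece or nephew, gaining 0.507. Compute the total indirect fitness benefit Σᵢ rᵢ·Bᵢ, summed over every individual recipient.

r to a first cousin = 0.125 (first cousins share one grandparent pair — two paths of length 4: r = 2·(1/2)^4 = 1/8).
r to a full sibling = 1/2 (full sibs share both parents — two paths of length 2: r = 2·(1/2)^2 = 1/2).
r to a full niece or nephew = 1/4 (full aunt/uncle↔niece/nephew: two paths of length 3 through the shared grandparent pair: r = 2·(1/2)^3 = 1/4).
Summing one r·B term per recipient: 1·0.125·0.0835 + 4·0.5·0.257 + 1·0.25·0.507 = 0.6511875.

0.6511875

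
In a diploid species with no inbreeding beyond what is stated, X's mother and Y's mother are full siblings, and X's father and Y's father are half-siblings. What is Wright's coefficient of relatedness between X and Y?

With two independent routes of shared ancestry, r is the sum of the two contributions.
X and Y are related in two ways: first cousins through their mothers (r = 1/8) and half first cousins through their fathers (r = 1/16).
r = 1/8 + 1/16 = 0.1875.

0.1875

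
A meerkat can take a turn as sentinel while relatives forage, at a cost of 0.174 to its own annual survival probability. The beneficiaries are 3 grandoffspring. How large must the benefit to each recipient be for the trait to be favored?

0.232

r to a grandoffspring = 1/4 (two parent–offspring links: r = (1/2)^2 = 1/4).
Hamilton's rule with n recipients of equal r: n·r·B > C, so B > C/(n·r) = 0.174/(3·0.25) = 0.232.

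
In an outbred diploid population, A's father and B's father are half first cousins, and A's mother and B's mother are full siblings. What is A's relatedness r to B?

Wright's path rule: contributions from independent ancestry routes add.
A and B are related in two ways: half second cousins through their fathers (r = 1/64) and first cousins through their mothers (r = 1/8).
r = 1/64 + 1/8 = 9/64 = 0.140625.

0.140625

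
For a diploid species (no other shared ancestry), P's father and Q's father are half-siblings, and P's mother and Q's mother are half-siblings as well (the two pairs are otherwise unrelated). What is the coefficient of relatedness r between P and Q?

0.125

Independent pedigree routes through distinct common ancestors add.
P and Q are related in two ways: half first cousins through their fathers (r = 1/16) and half first cousins through their mothers (r = 1/16).
r = 1/16 + 1/16 = 0.125.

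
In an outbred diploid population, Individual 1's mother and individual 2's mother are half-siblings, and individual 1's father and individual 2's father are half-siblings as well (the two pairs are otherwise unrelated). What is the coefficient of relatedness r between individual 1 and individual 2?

0.125

Relatedness sums over independent paths through distinct common ancestors.
Individual 1 and individual 2 are related in two ways: half first cousins through their mothers (r = 1/16) and half first cousins through their fathers (r = 1/16).
r = 1/16 + 1/16 = 1/8 = 0.125.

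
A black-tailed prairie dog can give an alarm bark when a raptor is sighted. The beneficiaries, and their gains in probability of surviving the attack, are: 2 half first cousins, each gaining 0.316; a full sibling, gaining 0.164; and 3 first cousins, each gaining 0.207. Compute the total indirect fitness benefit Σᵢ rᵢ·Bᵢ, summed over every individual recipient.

0.199125

r to a half first cousin = 1/16 (half first cousins share one grandparent — one path of length 4: r = (1/2)^4 = 1/16).
r to a full sibling = 1/2 (full sibs share both parents — two paths of length 2: r = 2·(1/2)^2 = 1/2).
r to a first cousin = 0.125 (first cousins share one grandparent pair — two paths of length 4: r = 2·(1/2)^4 = 1/8).
Summing one r·B term per recipient: 2·0.0625·0.316 + 1·0.5·0.164 + 3·0.125·0.207 = 0.199125.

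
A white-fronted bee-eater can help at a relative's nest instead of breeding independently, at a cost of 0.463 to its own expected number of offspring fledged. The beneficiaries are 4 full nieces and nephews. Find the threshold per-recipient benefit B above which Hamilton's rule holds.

0.463

r to a full niece or nephew = 0.25 (full aunt/uncle↔niece/nephew: two paths of length 3 through the shared grandparent pair: r = 2·(1/2)^3 = 1/4).
Hamilton's rule with n recipients of equal r: n·r·B > C, so B > C/(n·r) = 0.463/(4·0.25) = 0.463.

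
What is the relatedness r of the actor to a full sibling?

0.5

Full sibs share both parents — two paths of length 2: r = 2·(1/2)^2 = 1/2.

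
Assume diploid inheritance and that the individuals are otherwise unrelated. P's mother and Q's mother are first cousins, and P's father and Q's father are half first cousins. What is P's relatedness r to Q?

0.046875

Wright's path rule: contributions from independent ancestry routes add.
P and Q are related in two ways: second cousins through their mothers (r = 1/32) and half second cousins through their fathers (r = 1/64).
r = 1/32 + 1/64 = 3/64 = 0.046875.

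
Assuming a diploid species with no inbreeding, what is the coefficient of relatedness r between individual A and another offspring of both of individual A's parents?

0.5

Each parent–offspring link contributes a factor of 1/2, and independent paths through distinct common ancestors add.
Full sibs share both parents — two paths of length 2: r = 2·(1/2)^2 = 1/2.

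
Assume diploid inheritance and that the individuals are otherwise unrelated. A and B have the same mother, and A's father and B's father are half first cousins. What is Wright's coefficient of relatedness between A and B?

With two independent routes of shared ancestry, r is the sum of the two contributions.
A and B are related in two ways: half-sibs through their shared mother (r = 1/4) and half second cousins through their fathers (r = 1/64).
r = 1/4 + 1/64 = 0.265625.

0.265625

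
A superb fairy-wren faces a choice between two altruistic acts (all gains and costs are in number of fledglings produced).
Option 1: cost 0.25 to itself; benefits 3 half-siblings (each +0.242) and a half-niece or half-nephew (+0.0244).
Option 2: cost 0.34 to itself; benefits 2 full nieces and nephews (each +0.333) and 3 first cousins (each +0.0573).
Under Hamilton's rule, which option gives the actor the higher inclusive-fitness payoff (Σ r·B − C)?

Option 1: r to a half-sibling = 0.25.
Option 1: r to a half-niece or half-nephew = 0.125.
Option 1: Σ r·B − C = (3·0.25·0.242 + 1·0.125·0.0244) − 0.25 = -0.06545.
Option 2: r to a full niece or nephew = 0.25.
Option 2: r to a first cousin = 0.125.
Option 2: Σ r·B − C = (2·0.25·0.333 + 3·0.125·0.0573) − 0.34 = -0.1520125.
Option 1 has the higher net inclusive-fitness payoff.

Option 1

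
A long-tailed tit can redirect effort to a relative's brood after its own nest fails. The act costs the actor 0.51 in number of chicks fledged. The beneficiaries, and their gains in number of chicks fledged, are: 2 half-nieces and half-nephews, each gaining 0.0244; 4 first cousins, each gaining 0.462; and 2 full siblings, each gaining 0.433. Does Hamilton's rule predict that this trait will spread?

Hamilton's rule: the trait is favored when the sum of r·B over every recipient exceeds the actor's cost C.
r to a half-niece or half-nephew = 1/8 (half-aunt/uncle↔niece/nephew: one path of length 3: r = (1/2)^3 = 1/8).
r to a first cousin = 1/8 (first cousins share one grandparent pair — two paths of length 4: r = 2·(1/2)^4 = 1/8).
r to a full sibling = 1/2 (full sibs share both parents — two paths of length 2: r = 2·(1/2)^2 = 1/2).
Summing one r·B term per recipient: 2·0.125·0.0244 + 4·0.125·0.462 + 2·0.5·0.433 = 0.6701.
0.6701 > 0.51: the indirect benefit exceeds the cost.

Yes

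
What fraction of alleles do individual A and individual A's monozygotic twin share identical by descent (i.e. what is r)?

1

Each parent–offspring link contributes a factor of 1/2, and independent paths through distinct common ancestors add.
Monozygotic twins share every allele identical by descent: r = 1.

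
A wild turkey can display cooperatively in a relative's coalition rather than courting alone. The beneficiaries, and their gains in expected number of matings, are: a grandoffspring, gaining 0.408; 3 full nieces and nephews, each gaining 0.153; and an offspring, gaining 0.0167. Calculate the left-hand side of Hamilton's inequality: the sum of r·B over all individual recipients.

r to a grandoffspring = 0.25 (two parent–offspring links: r = (1/2)^2 = 1/4).
r to a full niece or nephew = 0.25 (full aunt/uncle↔niece/nephew: two paths of length 3 through the shared grandparent pair: r = 2·(1/2)^3 = 1/4).
r to an offspring = 1/2 (one parent–offspring link: r = (1/2)^1 = 1/2).
Summing one r·B term per recipient: 1·0.25·0.408 + 3·0.25·0.153 + 1·0.5·0.0167 = 0.2251.

0.2251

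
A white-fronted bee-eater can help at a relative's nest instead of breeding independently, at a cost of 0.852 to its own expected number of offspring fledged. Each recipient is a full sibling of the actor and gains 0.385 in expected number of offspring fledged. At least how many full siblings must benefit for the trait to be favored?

r to a full sibling = 0.5 (full sibs share both parents — two paths of length 2: r = 2·(1/2)^2 = 1/2).
Hamilton's rule: n·r·B > C  ⇒  n > C/(r·B) = 0.852/(0.5·0.385) = 4.426.
The smallest integer exceeding 4.426 is 5.

5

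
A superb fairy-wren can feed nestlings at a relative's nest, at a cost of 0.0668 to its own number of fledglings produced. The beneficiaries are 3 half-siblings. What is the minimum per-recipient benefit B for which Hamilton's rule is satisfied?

0.0891

r to a half-sibling = 0.25 (half-sibs share one parent — one path of length 2: r = (1/2)^2 = 1/4).
Hamilton's rule with n recipients of equal r: n·r·B > C, so B > C/(n·r) = 0.0668/(3·0.25) = 0.0891.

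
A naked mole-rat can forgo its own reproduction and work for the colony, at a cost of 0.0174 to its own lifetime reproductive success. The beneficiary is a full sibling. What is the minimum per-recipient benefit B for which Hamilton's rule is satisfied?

r to a full sibling = 0.5 (full sibs share both parents — two paths of length 2: r = 2·(1/2)^2 = 1/2).
Hamilton's rule with n recipients of equal r: n·r·B > C, so B > C/(n·r) = 0.0174/(1·0.5) = 0.0348.

0.0348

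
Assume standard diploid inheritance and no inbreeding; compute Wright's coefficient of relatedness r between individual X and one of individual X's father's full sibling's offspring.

Each parent–offspring link contributes a factor of 1/2, and independent paths through distinct common ancestors add.
First cousins share one grandparent pair — two paths of length 4: r = 2·(1/2)^4 = 1/8.

0.125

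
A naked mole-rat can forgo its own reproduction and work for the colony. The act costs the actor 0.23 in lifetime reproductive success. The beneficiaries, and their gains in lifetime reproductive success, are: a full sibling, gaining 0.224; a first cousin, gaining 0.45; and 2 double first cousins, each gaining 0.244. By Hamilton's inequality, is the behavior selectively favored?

Hamilton's rule: the trait is favored when the sum of r·B over every recipient exceeds the actor's cost C.
r to a full sibling = 0.5 (full sibs share both parents — two paths of length 2: r = 2·(1/2)^2 = 1/2).
r to a first cousin = 0.125 (first cousins share one grandparent pair — two paths of length 4: r = 2·(1/2)^4 = 1/8).
r to a double first cousin = 0.25 (double first cousins share both grandparent pairs — four paths of length 4: r = 4·(1/2)^4 = 1/4).
Summing one r·B term per recipient: 1·0.5·0.224 + 1·0.125·0.45 + 2·0.25·0.244 = 0.29025.
0.29025 > 0.23: the indirect benefit exceeds the cost.

Yes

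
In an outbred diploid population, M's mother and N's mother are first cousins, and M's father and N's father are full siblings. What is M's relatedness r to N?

0.15625

Wright's path rule: contributions from independent ancestry routes add.
M and N are related in two ways: second cousins through their mothers (r = 1/32) and first cousins through their fathers (r = 1/8).
r = 1/32 + 1/8 = 0.15625.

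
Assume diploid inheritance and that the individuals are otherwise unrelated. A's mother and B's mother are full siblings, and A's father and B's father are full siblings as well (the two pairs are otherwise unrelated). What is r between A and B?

0.25

With two independent routes of shared ancestry, r is the sum of the two contributions.
A and B are related in two ways: first cousins through their mothers (r = 1/8) and first cousins through their fathers (r = 1/8) — i.e. double first cousins.
r = 1/8 + 1/8 = 0.25.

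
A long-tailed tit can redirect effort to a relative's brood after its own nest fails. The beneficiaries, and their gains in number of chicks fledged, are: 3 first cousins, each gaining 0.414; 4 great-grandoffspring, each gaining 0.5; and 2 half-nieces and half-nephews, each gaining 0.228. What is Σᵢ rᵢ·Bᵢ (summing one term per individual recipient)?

0.46225

r to a first cousin = 1/8 (first cousins share one grandparent pair — two paths of length 4: r = 2·(1/2)^4 = 1/8).
r to a great-grandoffspring = 0.125 (three parent–offspring links: r = (1/2)^3 = 1/8).
r to a half-niece or half-nephew = 0.125 (half-aunt/uncle↔niece/nephew: one path of length 3: r = (1/2)^3 = 1/8).
Summing one r·B term per recipient: 3·0.125·0.414 + 4·0.125·0.5 + 2·0.125·0.228 = 0.46225.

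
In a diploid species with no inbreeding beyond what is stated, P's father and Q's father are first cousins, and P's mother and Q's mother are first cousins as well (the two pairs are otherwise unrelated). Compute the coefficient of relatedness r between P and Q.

0.0625

Wright's path rule: contributions from independent ancestry routes add.
P and Q are related in two ways: second cousins through their fathers (r = 1/32) and second cousins through their mothers (r = 1/32).
r = 1/32 + 1/32 = 1/16 = 0.0625.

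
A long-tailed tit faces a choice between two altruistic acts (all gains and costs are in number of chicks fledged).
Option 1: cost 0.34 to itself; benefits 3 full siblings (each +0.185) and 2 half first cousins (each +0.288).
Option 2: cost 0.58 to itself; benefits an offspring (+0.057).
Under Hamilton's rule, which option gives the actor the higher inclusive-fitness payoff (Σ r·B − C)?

Option 1: r to a full sibling = 0.5.
Option 1: r to a half first cousin = 0.0625.
Option 1: Σ r·B − C = (3·0.5·0.185 + 2·0.0625·0.288) − 0.34 = -0.0265.
Option 2: r to an offspring = 0.5.
Option 2: Σ r·B − C = (1·0.5·0.057) − 0.58 = -0.5515.
Option 1 has the higher net inclusive-fitness payoff.

Option 1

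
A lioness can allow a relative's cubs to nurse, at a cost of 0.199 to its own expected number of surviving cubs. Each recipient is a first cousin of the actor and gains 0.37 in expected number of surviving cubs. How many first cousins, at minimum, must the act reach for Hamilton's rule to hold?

r to a first cousin = 0.125 (first cousins share one grandparent pair — two paths of length 4: r = 2·(1/2)^4 = 1/8).
Hamilton's rule: n·r·B > C  ⇒  n > C/(r·B) = 0.199/(0.125·0.37) = 4.303.
The smallest integer exceeding 4.303 is 5.

5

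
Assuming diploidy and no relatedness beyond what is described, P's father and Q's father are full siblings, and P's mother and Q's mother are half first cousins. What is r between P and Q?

Relatedness sums over independent paths through distinct common ancestors.
P and Q are related in two ways: first cousins through their fathers (r = 1/8) and half second cousins through their mothers (r = 1/64).
r = 1/8 + 1/64 = 9/64 = 0.140625.

0.140625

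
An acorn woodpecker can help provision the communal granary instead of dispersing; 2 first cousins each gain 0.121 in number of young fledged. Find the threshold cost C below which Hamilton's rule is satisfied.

r to a first cousin = 1/8 (first cousins share one grandparent pair — two paths of length 4: r = 2·(1/2)^4 = 1/8).
Hamilton's rule: n·r·B > C, so the trait is favored while C < n·r·B = 2·0.125·0.121 = 0.03025.

0.03025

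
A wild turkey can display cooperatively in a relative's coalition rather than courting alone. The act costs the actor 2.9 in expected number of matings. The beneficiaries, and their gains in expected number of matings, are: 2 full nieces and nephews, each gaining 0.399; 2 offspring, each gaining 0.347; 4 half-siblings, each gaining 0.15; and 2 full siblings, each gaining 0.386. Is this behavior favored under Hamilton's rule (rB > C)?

No

Hamilton's rule: the trait is favored when the sum of r·B over every recipient exceeds the actor's cost C.
r to a full niece or nephew = 0.25 (full aunt/uncle↔niece/nephew: two paths of length 3 through the shared grandparent pair: r = 2·(1/2)^3 = 1/4).
r to an offspring = 0.5 (one parent–offspring link: r = (1/2)^1 = 1/2).
r to a half-sibling = 1/4 (half-sibs share one parent — one path of length 2: r = (1/2)^2 = 1/4).
r to a full sibling = 1/2 (full sibs share both parents — two paths of length 2: r = 2·(1/2)^2 = 1/2).
Summing one r·B term per recipient: 2·0.25·0.399 + 2·0.5·0.347 + 4·0.25·0.15 + 2·0.5·0.386 = 1.0825.
1.0825 < 2.9: the indirect benefit is less than the cost.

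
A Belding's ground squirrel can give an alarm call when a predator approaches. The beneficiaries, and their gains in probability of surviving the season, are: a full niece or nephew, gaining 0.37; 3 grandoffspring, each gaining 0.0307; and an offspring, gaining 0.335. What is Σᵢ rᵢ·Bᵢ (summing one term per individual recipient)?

r to a full niece or nephew = 0.25 (full aunt/uncle↔niece/nephew: two paths of length 3 through the shared grandparent pair: r = 2·(1/2)^3 = 1/4).
r to a grandoffspring = 0.25 (two parent–offspring links: r = (1/2)^2 = 1/4).
r to an offspring = 0.5 (one parent–offspring link: r = (1/2)^1 = 1/2).
Summing one r·B term per recipient: 1·0.25·0.37 + 3·0.25·0.0307 + 1·0.5·0.335 = 0.283025.

0.283025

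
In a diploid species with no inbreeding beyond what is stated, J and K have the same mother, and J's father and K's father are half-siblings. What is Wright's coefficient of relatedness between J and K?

With two independent routes of shared ancestry, r is the sum of the two contributions.
J and K are related in two ways: half-sibs through their shared mother (r = 1/4) and half first cousins through their fathers (r = 1/16).
r = 1/4 + 1/16 = 0.3125.

0.3125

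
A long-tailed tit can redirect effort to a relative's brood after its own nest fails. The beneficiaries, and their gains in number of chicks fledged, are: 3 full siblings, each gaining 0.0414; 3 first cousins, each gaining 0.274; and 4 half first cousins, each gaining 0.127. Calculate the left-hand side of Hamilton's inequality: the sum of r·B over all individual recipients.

r to a full sibling = 0.5 (full sibs share both parents — two paths of length 2: r = 2·(1/2)^2 = 1/2).
r to a first cousin = 1/8 (first cousins share one grandparent pair — two paths of length 4: r = 2·(1/2)^4 = 1/8).
r to a half first cousin = 1/16 (half first cousins share one grandparent — one path of length 4: r = (1/2)^4 = 1/16).
Summing one r·B term per recipient: 3·0.5·0.0414 + 3·0.125·0.274 + 4·0.0625·0.127 = 0.1966.

0.1966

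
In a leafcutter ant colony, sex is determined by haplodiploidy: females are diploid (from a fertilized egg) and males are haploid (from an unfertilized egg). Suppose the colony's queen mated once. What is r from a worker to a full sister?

0.75

Haplodiploid full sisters inherit their father's entire haploid genome identically (contributing 1/2) and on average half of their mother's contribution (1/2 · 1/2 = 1/4); r = 1/2 + 1/4 = 3/4.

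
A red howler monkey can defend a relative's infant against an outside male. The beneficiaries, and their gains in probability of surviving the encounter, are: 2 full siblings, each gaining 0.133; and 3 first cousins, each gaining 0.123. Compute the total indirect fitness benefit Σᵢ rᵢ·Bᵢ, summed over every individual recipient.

0.179125

r to a full sibling = 1/2 (full sibs share both parents — two paths of length 2: r = 2·(1/2)^2 = 1/2).
r to a first cousin = 1/8 (first cousins share one grandparent pair — two paths of length 4: r = 2·(1/2)^4 = 1/8).
Summing one r·B term per recipient: 2·0.5·0.133 + 3·0.125·0.123 = 0.179125.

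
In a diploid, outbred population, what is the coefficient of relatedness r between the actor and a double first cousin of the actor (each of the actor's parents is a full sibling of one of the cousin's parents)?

0.25

Each parent–offspring link contributes a factor of 1/2, and independent paths through distinct common ancestors add.
Double first cousins share both grandparent pairs — four paths of length 4: r = 4·(1/2)^4 = 1/4.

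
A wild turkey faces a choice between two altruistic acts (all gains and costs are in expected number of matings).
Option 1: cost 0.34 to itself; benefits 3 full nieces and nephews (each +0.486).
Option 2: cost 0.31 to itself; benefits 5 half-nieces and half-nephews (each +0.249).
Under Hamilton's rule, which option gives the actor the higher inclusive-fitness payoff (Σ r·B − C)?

Option 1

Option 1: r to a full niece or nephew = 0.25.
Option 1: Σ r·B − C = (3·0.25·0.486) − 0.34 = 0.0245.
Option 2: r to a half-niece or half-nephew = 0.125.
Option 2: Σ r·B − C = (5·0.125·0.249) − 0.31 = -0.154375.
Option 1 has the higher net inclusive-fitness payoff.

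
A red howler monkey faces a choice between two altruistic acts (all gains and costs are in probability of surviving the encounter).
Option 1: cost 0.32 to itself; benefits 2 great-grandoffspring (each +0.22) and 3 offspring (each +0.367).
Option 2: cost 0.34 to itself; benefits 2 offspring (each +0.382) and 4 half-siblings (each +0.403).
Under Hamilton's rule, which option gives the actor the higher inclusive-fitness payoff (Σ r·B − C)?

Option 2

Option 1: r to a great-grandoffspring = 0.125.
Option 1: r to an offspring = 0.5.
Option 1: Σ r·B − C = (2·0.125·0.22 + 3·0.5·0.367) − 0.32 = 0.2855.
Option 2: r to an offspring = 0.5.
Option 2: r to a half-sibling = 0.25.
Option 2: Σ r·B − C = (2·0.5·0.382 + 4·0.25·0.403) − 0.34 = 0.445.
Option 2 has the higher net inclusive-fitness payoff.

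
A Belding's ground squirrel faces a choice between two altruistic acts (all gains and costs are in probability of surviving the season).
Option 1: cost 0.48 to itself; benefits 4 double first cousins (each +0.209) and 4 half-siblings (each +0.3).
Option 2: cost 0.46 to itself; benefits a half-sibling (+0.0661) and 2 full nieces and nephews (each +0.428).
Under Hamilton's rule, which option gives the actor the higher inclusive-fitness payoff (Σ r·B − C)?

Option 1

Option 1: r to a double first cousin = 0.25.
Option 1: r to a half-sibling = 0.25.
Option 1: Σ r·B − C = (4·0.25·0.209 + 4·0.25·0.3) − 0.48 = 0.029.
Option 2: r to a half-sibling = 0.25.
Option 2: r to a full niece or nephew = 0.25.
Option 2: Σ r·B − C = (1·0.25·0.0661 + 2·0.25·0.428) − 0.46 = -0.229475.
Option 1 has the higher net inclusive-fitness payoff.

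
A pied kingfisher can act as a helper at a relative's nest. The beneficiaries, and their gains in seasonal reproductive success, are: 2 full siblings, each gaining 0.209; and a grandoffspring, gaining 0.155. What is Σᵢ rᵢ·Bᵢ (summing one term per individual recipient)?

r to a full sibling = 0.5 (full sibs share both parents — two paths of length 2: r = 2·(1/2)^2 = 1/2).
r to a grandoffspring = 0.25 (two parent–offspring links: r = (1/2)^2 = 1/4).
Summing one r·B term per recipient: 2·0.5·0.209 + 1·0.25·0.155 = 0.24775.

0.24775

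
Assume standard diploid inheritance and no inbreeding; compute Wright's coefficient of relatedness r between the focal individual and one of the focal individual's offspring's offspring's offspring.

0.125

Each parent–offspring link contributes a factor of 1/2, and independent paths through distinct common ancestors add.
Three parent–offspring links: r = (1/2)^3 = 1/8.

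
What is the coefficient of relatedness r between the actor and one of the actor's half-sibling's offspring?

Each parent–offspring link contributes a factor of 1/2, and independent paths through distinct common ancestors add.
Half-aunt/uncle↔niece/nephew: one path of length 3: r = (1/2)^3 = 1/8.

0.125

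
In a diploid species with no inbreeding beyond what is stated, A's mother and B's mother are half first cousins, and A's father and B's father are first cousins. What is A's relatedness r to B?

Relatedness sums over independent paths through distinct common ancestors.
A and B are related in two ways: half second cousins through their mothers (r = 1/64) and second cousins through their fathers (r = 1/32).
r = 1/64 + 1/32 = 3/64 = 0.046875.

0.046875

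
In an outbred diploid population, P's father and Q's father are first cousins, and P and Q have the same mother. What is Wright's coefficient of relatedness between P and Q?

Relatedness sums over independent paths through distinct common ancestors.
P and Q are related in two ways: second cousins through their fathers (r = 1/32) and half-sibs through their shared mother (r = 1/4).
r = 1/32 + 1/4 = 0.28125.

0.28125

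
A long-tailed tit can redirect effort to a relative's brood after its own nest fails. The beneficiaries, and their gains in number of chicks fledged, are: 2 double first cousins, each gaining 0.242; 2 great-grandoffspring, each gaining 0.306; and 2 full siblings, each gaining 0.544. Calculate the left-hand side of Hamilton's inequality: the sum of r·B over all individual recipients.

r to a double first cousin = 1/4 (double first cousins share both grandparent pairs — four paths of length 4: r = 4·(1/2)^4 = 1/4).
r to a great-grandoffspring = 1/8 (three parent–offspring links: r = (1/2)^3 = 1/8).
r to a full sibling = 1/2 (full sibs share both parents — two paths of length 2: r = 2·(1/2)^2 = 1/2).
Summing one r·B term per recipient: 2·0.25·0.242 + 2·0.125·0.306 + 2·0.5·0.544 = 0.7415.

0.7415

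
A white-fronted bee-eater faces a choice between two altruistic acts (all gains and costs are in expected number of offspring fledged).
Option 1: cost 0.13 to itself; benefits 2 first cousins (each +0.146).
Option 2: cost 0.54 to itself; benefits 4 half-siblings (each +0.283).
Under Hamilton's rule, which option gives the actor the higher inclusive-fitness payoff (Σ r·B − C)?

Option 1: r to a first cousin = 0.125.
Option 1: Σ r·B − C = (2·0.125·0.146) − 0.13 = -0.0935.
Option 2: r to a half-sibling = 0.25.
Option 2: Σ r·B − C = (4·0.25·0.283) − 0.54 = -0.257.
Option 1 has the higher net inclusive-fitness payoff.

Option 1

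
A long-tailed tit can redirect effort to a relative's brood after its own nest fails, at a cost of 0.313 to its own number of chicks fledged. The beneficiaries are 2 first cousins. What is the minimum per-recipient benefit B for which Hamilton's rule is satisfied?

1.252

r to a first cousin = 1/8 (first cousins share one grandparent pair — two paths of length 4: r = 2·(1/2)^4 = 1/8).
Hamilton's rule with n recipients of equal r: n·r·B > C, so B > C/(n·r) = 0.313/(2·0.125) = 1.252.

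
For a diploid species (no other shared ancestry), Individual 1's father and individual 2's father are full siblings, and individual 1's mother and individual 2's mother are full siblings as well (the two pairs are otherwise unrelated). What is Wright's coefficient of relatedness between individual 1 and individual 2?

0.25

With two independent routes of shared ancestry, r is the sum of the two contributions.
Individual 1 and individual 2 are related in two ways: first cousins through their fathers (r = 1/8) and first cousins through their mothers (r = 1/8) — i.e. double first cousins.
r = 1/8 + 1/8 = 1/4 = 0.25.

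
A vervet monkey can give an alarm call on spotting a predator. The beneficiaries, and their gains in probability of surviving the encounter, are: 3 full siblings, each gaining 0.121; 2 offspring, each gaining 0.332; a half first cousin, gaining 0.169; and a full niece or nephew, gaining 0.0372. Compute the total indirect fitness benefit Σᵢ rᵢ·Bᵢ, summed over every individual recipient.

r to a full sibling = 0.5 (full sibs share both parents — two paths of length 2: r = 2·(1/2)^2 = 1/2).
r to an offspring = 1/2 (one parent–offspring link: r = (1/2)^1 = 1/2).
r to a half first cousin = 1/16 (half first cousins share one grandparent — one path of length 4: r = (1/2)^4 = 1/16).
r to a full niece or nephew = 0.25 (full aunt/uncle↔niece/nephew: two paths of length 3 through the shared grandparent pair: r = 2·(1/2)^3 = 1/4).
Summing one r·B term per recipient: 3·0.5·0.121 + 2·0.5·0.332 + 1·0.0625·0.169 + 1·0.25·0.0372 = 0.5333625.

0.5333625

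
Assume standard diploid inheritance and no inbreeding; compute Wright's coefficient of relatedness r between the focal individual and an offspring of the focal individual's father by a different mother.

0.25

Each parent–offspring link contributes a factor of 1/2, and independent paths through distinct common ancestors add.
Half-sibs share one parent — one path of length 2: r = (1/2)^2 = 1/4.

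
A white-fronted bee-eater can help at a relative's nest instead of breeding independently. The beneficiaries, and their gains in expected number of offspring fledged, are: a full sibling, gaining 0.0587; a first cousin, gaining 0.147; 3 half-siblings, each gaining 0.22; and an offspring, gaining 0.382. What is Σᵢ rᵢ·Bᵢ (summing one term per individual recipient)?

r to a full sibling = 1/2 (full sibs share both parents — two paths of length 2: r = 2·(1/2)^2 = 1/2).
r to a first cousin = 0.125 (first cousins share one grandparent pair — two paths of length 4: r = 2·(1/2)^4 = 1/8).
r to a half-sibling = 1/4 (half-sibs share one parent — one path of length 2: r = (1/2)^2 = 1/4).
r to an offspring = 0.5 (one parent–offspring link: r = (1/2)^1 = 1/2).
Summing one r·B term per recipient: 1·0.5·0.0587 + 1·0.125·0.147 + 3·0.25·0.22 + 1·0.5·0.382 = 0.403725.

0.403725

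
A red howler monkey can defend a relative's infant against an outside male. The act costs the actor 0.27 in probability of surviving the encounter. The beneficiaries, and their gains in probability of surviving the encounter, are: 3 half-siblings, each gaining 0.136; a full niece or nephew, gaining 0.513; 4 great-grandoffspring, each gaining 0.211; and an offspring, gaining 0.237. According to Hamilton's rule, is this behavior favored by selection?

Yes

Hamilton's rule: the trait is favored when the sum of r·B over every recipient exceeds the actor's cost C.
r to a half-sibling = 0.25 (half-sibs share one parent — one path of length 2: r = (1/2)^2 = 1/4).
r to a full niece or nephew = 1/4 (full aunt/uncle↔niece/nephew: two paths of length 3 through the shared grandparent pair: r = 2·(1/2)^3 = 1/4).
r to a great-grandoffspring = 1/8 (three parent–offspring links: r = (1/2)^3 = 1/8).
r to an offspring = 1/2 (one parent–offspring link: r = (1/2)^1 = 1/2).
Summing one r·B term per recipient: 3·0.25·0.136 + 1·0.25·0.513 + 4·0.125·0.211 + 1·0.5·0.237 = 0.45425.
0.45425 > 0.27: the indirect benefit exceeds the cost.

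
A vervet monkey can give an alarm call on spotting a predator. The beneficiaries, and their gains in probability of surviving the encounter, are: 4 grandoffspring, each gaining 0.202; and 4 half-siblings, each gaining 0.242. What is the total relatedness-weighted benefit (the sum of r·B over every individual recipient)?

r to a grandoffspring = 0.25 (two parent–offspring links: r = (1/2)^2 = 1/4).
r to a half-sibling = 0.25 (half-sibs share one parent — one path of length 2: r = (1/2)^2 = 1/4).
Summing one r·B term per recipient: 4·0.25·0.202 + 4·0.25·0.242 = 0.444.

0.444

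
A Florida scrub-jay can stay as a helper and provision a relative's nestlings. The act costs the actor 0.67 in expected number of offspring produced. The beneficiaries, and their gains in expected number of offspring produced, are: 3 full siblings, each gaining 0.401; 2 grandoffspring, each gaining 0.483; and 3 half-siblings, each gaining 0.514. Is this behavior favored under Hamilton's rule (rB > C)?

Yes

Hamilton's rule: the trait is favored when the sum of r·B over every recipient exceeds the actor's cost C.
r to a full sibling = 0.5 (full sibs share both parents — two paths of length 2: r = 2·(1/2)^2 = 1/2).
r to a grandoffspring = 0.25 (two parent–offspring links: r = (1/2)^2 = 1/4).
r to a half-sibling = 1/4 (half-sibs share one parent — one path of length 2: r = (1/2)^2 = 1/4).
Summing one r·B term per recipient: 3·0.5·0.401 + 2·0.25·0.483 + 3·0.25·0.514 = 1.2285.
1.2285 > 0.67: the indirect benefit exceeds the cost.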